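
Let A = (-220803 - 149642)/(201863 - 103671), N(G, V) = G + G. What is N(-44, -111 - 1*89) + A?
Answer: -9011341/98192 ≈ -91.773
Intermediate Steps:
N(G, V) = 2*G
A = -370445/98192 ≈ -3.7727
N(-44, -111 - 1*89) + A = 2*(-44) - 370445/98192 = -88 - 370445/98192 = -9011341/98192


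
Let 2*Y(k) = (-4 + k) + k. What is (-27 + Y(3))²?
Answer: 676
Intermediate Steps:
Y(k) = -2 + k (Y(k) = ((-4 + k) + k)/2 = (-4 + 2*k)/2 = -2 + k)
(-27 + Y(3))² = (-27 + (-2 + 3))² = (-27 + 1)² = (-26)² = 676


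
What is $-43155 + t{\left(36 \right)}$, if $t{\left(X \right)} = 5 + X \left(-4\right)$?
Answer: $-43294$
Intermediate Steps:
$t{\left(X \right)} = 5 - 4 X$
$-43155 + t{\left(36 \right)} = -43155 + \left(5 - 144\right) = -43155 - 139 = -43294$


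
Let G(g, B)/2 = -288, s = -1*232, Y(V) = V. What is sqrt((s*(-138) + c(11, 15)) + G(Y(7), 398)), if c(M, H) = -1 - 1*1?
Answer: sqrt(31438) ≈ 177.31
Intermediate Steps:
c(M, H) = -2 (c(M, H) = -1 - 1 = -2)
s = -232
G(g, B) = -576 (G(g, B) = 2*(-288) = -576)
sqrt((s*(-138) + c(11, 15)) + G(Y(7), 398)) = sqrt((-232*(-138) - 2) - 576) = sqrt((32016 - 2) - 576) = sqrt(32014 - 576) = sqrt(31438)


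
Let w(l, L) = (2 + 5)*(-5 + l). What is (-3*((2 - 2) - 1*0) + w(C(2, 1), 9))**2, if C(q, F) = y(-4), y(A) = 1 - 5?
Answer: 3969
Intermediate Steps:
y(A) = -4
C(q, F) = -4
w(l, L) = -35 + 7*l (w(l, L) = 7*(-5 + l) = -35 + 7*l)
(-3*((2 - 2) - 1*0) + w(C(2, 1), 9))**2 = (-3*((2 - 2) - 1*0) + (-35 + 7*(-4)))**2 = (-3*(0 + 0) + (-35 - 28))**2 = (-3*0 - 63)**2 = (0 - 63)**2 = (-63)**2 = 3969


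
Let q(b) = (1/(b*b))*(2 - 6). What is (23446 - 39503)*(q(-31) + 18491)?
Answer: -285330433279/961 ≈ -2.9691e+8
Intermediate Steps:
q(b) = -4/b²
(23446 - 39503)*(q(-31) + 18491) = (23446 - 39503)*(-4/(-31)² + 18491) = -16057*(-4*1/961 + 18491) = -16057*(-4/961 + 18491) = -16057*17769847/961 = -285330433279/961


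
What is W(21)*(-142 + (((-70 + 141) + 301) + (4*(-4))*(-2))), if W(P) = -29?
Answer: -7598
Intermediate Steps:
W(21)*(-142 + (((-70 + 141) + 301) + (4*(-4))*(-2))) = -29*(-142 + (((-70 + 141) + 301) + (4*(-4))*(-2))) = -29*(-142 + ((71 + 301) - 16*(-2))) = -29*(-142 + (372 + 32)) = -29*(-142 + 404) = -29*262 = -7598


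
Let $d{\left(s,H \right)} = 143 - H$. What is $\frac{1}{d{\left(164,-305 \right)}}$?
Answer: $\frac{1}{448} \approx 0.0022321$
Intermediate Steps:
$\frac{1}{d{\left(164,-305 \right)}} = \frac{1}{143 - -305} = \frac{1}{143 + 305} = \frac{1}{448}$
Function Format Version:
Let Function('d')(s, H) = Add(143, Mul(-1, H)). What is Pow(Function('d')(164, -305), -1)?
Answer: Rational(1, 448) ≈ 0.0022321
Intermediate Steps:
Pow(Function('d')(164, -305), -1) = Pow(Add(143, Mul(-1, -305)), -1) = Pow(Add(143, 305), -1) = Pow(448, -1) = Rational(1, 448)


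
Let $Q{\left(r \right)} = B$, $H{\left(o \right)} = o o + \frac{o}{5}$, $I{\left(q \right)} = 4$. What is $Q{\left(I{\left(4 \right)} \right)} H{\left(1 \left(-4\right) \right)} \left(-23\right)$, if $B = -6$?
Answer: $\frac{10488}{5} \approx 2097.6$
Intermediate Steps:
$H{\left(o \right)} = o^{2} + \frac{o}{5}$ ($H{\left(o \right)} = o^{2} + o \frac{1}{5} = o^{2} + \frac{o}{5}$)
$Q{\left(r \right)} = -6$
$Q{\left(I{\left(4 \right)} \right)} H{\left(1 \left(-4\right) \right)} \left(-23\right) = - 6 \cdot 1 \left(-4\right) \left(\frac{1}{5} + 1 \left(-4\right)\right) \left(-23\right) = - 6 \left(- 4 \left(\frac{1}{5} - 4\right)\right) \left(-23\right) = - 6 \left(\left(-4\right) \left(- \frac{19}{5}\right)\right) \left(-23\right) = \left(-6\right) \frac{76}{5} \left(-23\right) = \left(- \frac{456}{5}\right) \left(-23\right) = \frac{10488}{5}$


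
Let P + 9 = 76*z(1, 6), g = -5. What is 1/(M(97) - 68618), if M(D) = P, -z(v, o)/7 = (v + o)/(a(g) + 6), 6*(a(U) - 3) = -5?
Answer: -1/69083 ≈ -1.4475e-5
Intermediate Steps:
a(U) = 13/6 (a(U) = 3 + (1/6)*(-5) = 3 - 5/6 = 13/6)
z(v, o) = -6*o/7 - 6*v/7 (z(v, o) = -7*(v + o)/(13/6 + 6) = -7*(o + v)/49/6 = -7*(o + v)*6/49 = -7*(6*o/49 + 6*v/49) = -6*o/7 - 6*v/7)
P = -465 (P = -9 + 76*(-6/7*6 - 6/7*1) = -9 + 76*(-36/7 - 6/7) = -9 + 76*(-6) = -9 - 456 = -465)
M(D) = -465
1/(M(97) - 68618) = 1/(-465 - 68618) = 1/(-69083) = -1/69083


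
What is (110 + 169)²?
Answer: 77841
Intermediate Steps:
(110 + 169)² = 279² = 77841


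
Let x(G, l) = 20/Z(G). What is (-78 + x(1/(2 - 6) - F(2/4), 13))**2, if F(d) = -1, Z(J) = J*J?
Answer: 145924/81 ≈ 1801.5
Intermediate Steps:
Z(J) = J**2
x(G, l) = 20/G**2 (x(G, l) = 20/(G**2) = 20/G**2)
(-78 + x(1/(2 - 6) - F(2/4), 13))**2 = (-78 + 20/(1/(2 - 6) - 1*(-1))**2)**2 = (-78 + 20/(1/(-4) + 1)**2)**2 = (-78 + 20/(-1/4 + 1)**2)**2 = (-78 + 20/(3/4)**2)**2 = (-78 + 20*(16/9))**2 = (-78 + 320/9)**2 = (-382/9)**2 = 145924/81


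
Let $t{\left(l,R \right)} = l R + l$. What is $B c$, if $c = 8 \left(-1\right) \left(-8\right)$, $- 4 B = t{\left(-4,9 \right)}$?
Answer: $640$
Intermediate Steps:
$t{\left(l,R \right)} = l + R l$ ($t{\left(l,R \right)} = R l + l = l + R l$)
$B = 10$ ($B = - \frac{\left(-4\right) \left(1 + 9\right)}{4} = - \frac{\left(-4\right) 10}{4} = \left(- \frac{1}{4}\right) \left(-40\right) = 10$)
$c = 64$ ($c = \left(-8\right) \left(-8\right) = 64$)
$B c = 10 \cdot 64 = 640$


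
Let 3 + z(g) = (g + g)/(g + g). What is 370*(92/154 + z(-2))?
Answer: -39960/77 ≈ -518.96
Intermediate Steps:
z(g) = -2 (z(g) = -3 + (g + g)/(g + g) = -3 + (2*g)/((2*g)) = -3 + (2*g)*(1/(2*g)) = -3 + 1 = -2)
370*(92/154 + z(-2)) = 370*(92/154 - 2) = 370*(92*(1/154) - 2) = 370*(46/77 - 2) = 370*(-108/77) = -39960/77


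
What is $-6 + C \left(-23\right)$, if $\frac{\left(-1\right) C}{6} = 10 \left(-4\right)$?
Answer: $-5526$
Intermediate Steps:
$C = 240$ ($C = - 6 \cdot 10 \left(-4\right) = \left(-6\right) \left(-40\right) = 240$)
$-6 + C \left(-23\right) = -6 + 240 \left(-23\right) = -6 - 5520 = -5526$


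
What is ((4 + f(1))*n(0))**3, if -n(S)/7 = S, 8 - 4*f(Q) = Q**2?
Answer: 0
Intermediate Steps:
f(Q) = 2 - Q**2/4
n(S) = -7*S
((4 + f(1))*n(0))**3 = ((4 + (2 - 1/4*1**2))*(-7*0))**3 = ((4 + (2 - 1/4*1))*0)**3 = ((4 + (2 - 1/4))*0)**3 = ((4 + 7/4)*0)**3 = ((23/4)*0)**3 = 0**3 = 0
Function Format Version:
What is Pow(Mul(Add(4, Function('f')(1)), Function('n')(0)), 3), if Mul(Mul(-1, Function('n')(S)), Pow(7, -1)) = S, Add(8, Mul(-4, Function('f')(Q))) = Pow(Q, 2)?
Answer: 0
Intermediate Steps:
Function('f')(Q) = Add(2, Mul(Rational(-1, 4), Pow(Q, 2)))
Function('n')(S) = Mul(-7, S)
Pow(Mul(Add(4, Function('f')(1)), Function('n')(0)), 3) = Pow(Mul(Add(4, Add(2, Mul(Rational(-1, 4), Pow(1, 2)))), Mul(-7, 0)), 3) = Pow(Mul(Add(4, Add(2, Mul(Rational(-1, 4), 1))), 0), 3) = Pow(Mul(Add(4, Add(2, Rational(-1, 4))), 0), 3) = Pow(Mul(Add(4, Rational(7, 4)), 0), 3) = Pow(Mul(Rational(23, 4), 0), 3) = Pow(0, 3) = 0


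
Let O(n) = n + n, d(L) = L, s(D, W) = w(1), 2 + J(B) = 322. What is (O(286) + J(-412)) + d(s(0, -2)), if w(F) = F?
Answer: 893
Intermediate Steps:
J(B) = 320 (J(B) = -2 + 322 = 320)
s(D, W) = 1
O(n) = 2*n
(O(286) + J(-412)) + d(s(0, -2)) = (2*286 + 320) + 1 = (572 + 320) + 1 = 892 + 1 = 893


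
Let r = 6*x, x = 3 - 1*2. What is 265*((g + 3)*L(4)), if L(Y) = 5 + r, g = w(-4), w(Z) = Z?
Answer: -2915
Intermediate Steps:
g = -4
x = 1 (x = 3 - 2 = 1)
r = 6 (r = 6*1 = 6)
L(Y) = 11 (L(Y) = 5 + 6 = 11)
265*((g + 3)*L(4)) = 265*((-4 + 3)*11) = 265*(-1*11) = 265*(-11) = -2915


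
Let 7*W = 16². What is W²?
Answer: 65536/49 ≈ 1337.5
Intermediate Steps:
W = 256/7 (W = (⅐)*16² = (⅐)*256 = 256/7 ≈ 36.571)
W² = (256/7)² = 65536/49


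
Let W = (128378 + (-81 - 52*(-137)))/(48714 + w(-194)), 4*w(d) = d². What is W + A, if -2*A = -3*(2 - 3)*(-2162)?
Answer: 14509870/4471 ≈ 3245.3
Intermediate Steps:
w(d) = d²/4
W = 10417/4471 (W = (128378 + (-81 - 52*(-137)))/(48714 + (¼)*(-194)²) = (128378 + (-81 + 7124))/(48714 + (¼)*37636) = (128378 + 7043)/(48714 + 9409) = 135421/58123 = 135421*(1/58123) = 10417/4471 ≈ 2.3299)
A = 3243 (A = -(-3*(2 - 3))*(-2162)/2 = -(-3*(-1))*(-2162)/2 = -3*(-2162)/2 = -½*(-6486) = 3243)
W + A = 10417/4471 + 3243 = 14509870/4471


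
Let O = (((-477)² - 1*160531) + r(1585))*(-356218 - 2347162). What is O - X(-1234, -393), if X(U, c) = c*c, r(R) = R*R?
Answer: -6972620028189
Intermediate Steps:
r(R) = R²
X(U, c) = c²
O = -6972619873740 (O = (((-477)² - 1*160531) + 1585²)*(-356218 - 2347162) = ((227529 - 160531) + 2512225)*(-2703380) = (66998 + 2512225)*(-2703380) = 2579223*(-2703380) = -6972619873740)
O - X(-1234, -393) = -6972619873740 - 1*(-393)² = -6972619873740 - 1*154449 = -6972619873740 - 154449 = -6972620028189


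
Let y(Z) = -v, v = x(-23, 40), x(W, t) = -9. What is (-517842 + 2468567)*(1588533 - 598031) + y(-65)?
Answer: 1932197013959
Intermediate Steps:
v = -9
y(Z) = 9 (y(Z) = -1*(-9) = 9)
(-517842 + 2468567)*(1588533 - 598031) + y(-65) = (-517842 + 2468567)*(1588533 - 598031) + 9 = 1950725*990502 + 9 = 1932197013950 + 9 = 1932197013959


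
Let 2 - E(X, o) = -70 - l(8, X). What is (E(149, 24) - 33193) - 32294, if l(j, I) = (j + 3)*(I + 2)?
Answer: -63754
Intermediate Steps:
l(j, I) = (2 + I)*(3 + j) (l(j, I) = (3 + j)*(2 + I) = (2 + I)*(3 + j))
E(X, o) = 94 + 11*X (E(X, o) = 2 - (-70 - (6 + 2*8 + 3*X + X*8)) = 2 - (-70 - (6 + 16 + 3*X + 8*X)) = 2 - (-70 - (22 + 11*X)) = 2 - (-70 + (-22 - 11*X)) = 2 - (-92 - 11*X) = 2 + (92 + 11*X) = 94 + 11*X)
(E(149, 24) - 33193) - 32294 = ((94 + 11*149) - 33193) - 32294 = ((94 + 1639) - 33193) - 32294 = (1733 - 33193) - 32294 = -31460 - 32294 = -63754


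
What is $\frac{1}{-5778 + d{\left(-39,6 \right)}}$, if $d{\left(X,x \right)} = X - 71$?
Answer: $- \frac{1}{5888} \approx -0.00016984$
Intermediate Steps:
$d{\left(X,x \right)} = -71 + X$
$\frac{1}{-5778 + d{\left(-39,6 \right)}} = \frac{1}{-5778 - 110} = \frac{1}{-5888} = - \frac{1}{5888}$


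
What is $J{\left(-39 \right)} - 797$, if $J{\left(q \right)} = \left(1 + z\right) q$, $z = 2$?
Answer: $-914$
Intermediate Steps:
$J{\left(q \right)} = 3 q$ ($J{\left(q \right)} = \left(1 + 2\right) q = 3 q$)
$J{\left(-39 \right)} - 797 = 3 \left(-39\right) - 797 = -117 - 797 = -914$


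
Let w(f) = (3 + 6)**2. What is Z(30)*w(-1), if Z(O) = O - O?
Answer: 0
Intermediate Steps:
w(f) = 81 (w(f) = 9**2 = 81)
Z(O) = 0
Z(30)*w(-1) = 0*81 = 0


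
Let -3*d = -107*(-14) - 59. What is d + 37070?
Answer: 109771/3 ≈ 36590.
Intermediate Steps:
d = -1439/3 (d = -(-107*(-14) - 59)/3 = -(1498 - 59)/3 = -⅓*1439 = -1439/3 ≈ -479.67)
d + 37070 = -1439/3 + 37070 = 109771/3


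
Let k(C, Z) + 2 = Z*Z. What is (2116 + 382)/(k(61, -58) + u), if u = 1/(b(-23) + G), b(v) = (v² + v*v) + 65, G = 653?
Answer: 4436448/5970913 ≈ 0.74301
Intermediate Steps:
k(C, Z) = -2 + Z² (k(C, Z) = -2 + Z*Z = -2 + Z²)
b(v) = 65 + 2*v² (b(v) = (v² + v²) + 65 = 2*v² + 65 = 65 + 2*v²)
u = 1/1776 (u = 1/((65 + 2*(-23)²) + 653) = 1/((65 + 2*529) + 653) = 1/((65 + 1058) + 653) = 1/(1123 + 653) = 1/1776 ≈ 0.00056306)
(2116 + 382)/(k(61, -58) + u) = (2116 + 382)/((-2 + (-58)²) + 1/1776) = 2498/((-2 + 3364) + 1/1776) = 2498/(3362 + 1/1776) = 2498/(5970913/1776) = 2498*(1776/5970913) = 4436448/5970913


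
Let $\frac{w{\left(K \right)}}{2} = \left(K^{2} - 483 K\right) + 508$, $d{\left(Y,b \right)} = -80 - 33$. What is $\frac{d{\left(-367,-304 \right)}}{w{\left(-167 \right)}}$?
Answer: $- \frac{113}{218116} \approx -0.00051807$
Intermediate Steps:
$d{\left(Y,b \right)} = -113$ ($d{\left(Y,b \right)} = -80 - 33 = -113$)
$w{\left(K \right)} = 1016 - 966 K + 2 K^{2}$ ($w{\left(K \right)} = 2 \left(\left(K^{2} - 483 K\right) + 508\right) = 2 \left(508 + K^{2} - 483 K\right) = 1016 - 966 K + 2 K^{2}$)
$\frac{d{\left(-367,-304 \right)}}{w{\left(-167 \right)}} = - \frac{113}{1016 - -161322 + 2 \left(-167\right)^{2}} = - \frac{113}{1016 + 161322 + 2 \cdot 27889} = - \frac{113}{1016 + 161322 + 55778} = - \frac{113}{218116}$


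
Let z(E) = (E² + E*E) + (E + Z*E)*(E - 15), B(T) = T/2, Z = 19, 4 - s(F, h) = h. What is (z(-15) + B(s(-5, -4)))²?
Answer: 89378116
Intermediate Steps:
s(F, h) = 4 - h
B(T) = T/2 (B(T) = T*(½) = T/2)
z(E) = 2*E² + 20*E*(-15 + E) (z(E) = (E² + E*E) + (E + 19*E)*(E - 15) = (E² + E²) + (20*E)*(-15 + E) = 2*E² + 20*E*(-15 + E))
(z(-15) + B(s(-5, -4)))² = (2*(-15)*(-150 + 11*(-15)) + (4 - 1*(-4))/2)² = (2*(-15)*(-150 - 165) + (4 + 4)/2)² = (2*(-15)*(-315) + (½)*8)² = (9450 + 4)² = 9454² = 89378116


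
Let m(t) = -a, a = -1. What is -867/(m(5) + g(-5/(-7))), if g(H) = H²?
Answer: -42483/74 ≈ -574.09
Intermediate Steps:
m(t) = 1 (m(t) = -1*(-1) = 1)
-867/(m(5) + g(-5/(-7))) = -867/(1 + (-5/(-7))²) = -867/(1 + (-5*(-⅐))²) = -867/(1 + (5/7)²) = -867/(1 + 25/49) = -867/(74/49) = (49/74)*(-867) = -42483/74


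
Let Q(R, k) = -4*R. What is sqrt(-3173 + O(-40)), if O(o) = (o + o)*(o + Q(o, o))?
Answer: I*sqrt(12773) ≈ 113.02*I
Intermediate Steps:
O(o) = -6*o**2 (O(o) = (o + o)*(o - 4*o) = (2*o)*(-3*o) = -6*o**2)
sqrt(-3173 + O(-40)) = sqrt(-3173 - 6*(-40)**2) = sqrt(-3173 - 6*1600) = sqrt(-3173 - 9600) = sqrt(-12773) = I*sqrt(12773)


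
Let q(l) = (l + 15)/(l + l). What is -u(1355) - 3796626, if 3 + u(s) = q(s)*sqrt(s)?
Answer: -3796623 - 137*sqrt(1355)/271 ≈ -3.7966e+6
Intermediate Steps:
q(l) = (15 + l)/(2*l) (q(l) = (15 + l)/((2*l)) = (15 + l)*(1/(2*l)) = (15 + l)/(2*l))
u(s) = -3 + (15 + s)/(2*sqrt(s)) (u(s) = -3 + ((15 + s)/(2*s))*sqrt(s) = -3 + (15 + s)/(2*sqrt(s)))
-u(1355) - 3796626 = -(15 + 1355 - 6*sqrt(1355))/(2*sqrt(1355)) - 3796626 = -sqrt(1355)/1355*(1370 - 6*sqrt(1355))/2 - 3796626 = -sqrt(1355)*(1370 - 6*sqrt(1355))/2710 - 3796626 = -3796626 - sqrt(1355)*(1370 - 6*sqrt(1355))/2710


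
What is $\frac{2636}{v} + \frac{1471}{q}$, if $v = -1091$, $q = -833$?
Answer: $- \frac{3800649}{908803} \approx -4.182$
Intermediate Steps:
$\frac{2636}{v} + \frac{1471}{q} = \frac{2636}{-1091} + \frac{1471}{-833} = 2636 \left(- \frac{1}{1091}\right) + 1471 \left(- \frac{1}{833}\right) = - \frac{2636}{1091} - \frac{1471}{833} = - \frac{3800649}{908803}$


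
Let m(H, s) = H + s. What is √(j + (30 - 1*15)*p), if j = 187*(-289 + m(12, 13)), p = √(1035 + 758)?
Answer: √(-49368 + 15*√1793) ≈ 220.76*I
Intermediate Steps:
p = √1793 ≈ 42.344
j = -49368 (j = 187*(-289 + (12 + 13)) = 187*(-289 + 25) = 187*(-264) = -49368)
√(j + (30 - 1*15)*p) = √(-49368 + (30 - 1*15)*√1793) = √(-49368 + (30 - 15)*√1793) = √(-49368 + 15*√1793)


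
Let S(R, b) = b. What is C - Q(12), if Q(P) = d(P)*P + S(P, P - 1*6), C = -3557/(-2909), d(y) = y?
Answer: -432793/2909 ≈ -148.78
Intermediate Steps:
C = 3557/2909 (C = -3557*(-1/2909) = 3557/2909 ≈ 1.2228)
Q(P) = -6 + P + P² (Q(P) = P*P + (P - 1*6) = P² + (P - 6) = P² + (-6 + P) = -6 + P + P²)
C - Q(12) = 3557/2909 - (-6 + 12 + 12²) = 3557/2909 - (-6 + 12 + 144) = 3557/2909 - 1*150 = 3557/2909 - 150 = -432793/2909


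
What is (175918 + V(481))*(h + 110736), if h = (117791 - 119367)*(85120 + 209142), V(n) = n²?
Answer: -188833350915104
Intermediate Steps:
h = -463756912 (h = -1576*294262 = -463756912)
(175918 + V(481))*(h + 110736) = (175918 + 481²)*(-463756912 + 110736) = (175918 + 231361)*(-463646176) = 407279*(-463646176) = -188833350915104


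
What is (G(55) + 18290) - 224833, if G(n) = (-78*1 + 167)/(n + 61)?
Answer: -23958899/116 ≈ -2.0654e+5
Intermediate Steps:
G(n) = 89/(61 + n) (G(n) = (-78 + 167)/(61 + n) = 89/(61 + n))
(G(55) + 18290) - 224833 = (89/(61 + 55) + 18290) - 224833 = (89/116 + 18290) - 224833 = 2121729/116 - 224833 = -23958899/116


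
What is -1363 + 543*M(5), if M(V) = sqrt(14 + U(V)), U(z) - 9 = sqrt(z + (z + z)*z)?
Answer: -1363 + 543*sqrt(23 + sqrt(55)) ≈ 1631.7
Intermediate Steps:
U(z) = 9 + sqrt(z + 2*z**2) (U(z) = 9 + sqrt(z + (z + z)*z) = 9 + sqrt(z + (2*z)*z) = 9 + sqrt(z + 2*z**2))
M(V) = sqrt(23 + sqrt(V*(1 + 2*V))) (M(V) = sqrt(14 + (9 + sqrt(V*(1 + 2*V)))) = sqrt(23 + sqrt(V*(1 + 2*V))))
-1363 + 543*M(5) = -1363 + 543*sqrt(23 + sqrt(5*(1 + 2*5))) = -1363 + 543*sqrt(23 + sqrt(5*(1 + 10))) = -1363 + 543*sqrt(23 + sqrt(5*11)) = -1363 + 543*sqrt(23 + sqrt(55))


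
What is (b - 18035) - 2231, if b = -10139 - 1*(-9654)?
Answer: -20751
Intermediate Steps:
b = -485 (b = -10139 + 9654 = -485)
(b - 18035) - 2231 = (-485 - 18035) - 2231 = -18520 - 2231 = -20751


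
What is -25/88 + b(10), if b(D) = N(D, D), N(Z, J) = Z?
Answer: 855/88 ≈ 9.7159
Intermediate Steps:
b(D) = D
-25/88 + b(10) = -25/88 + 10 = 855/88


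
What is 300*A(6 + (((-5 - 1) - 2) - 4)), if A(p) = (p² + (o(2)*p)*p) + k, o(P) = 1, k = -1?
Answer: 21300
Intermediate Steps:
A(p) = -1 + 2*p² (A(p) = (p² + (1*p)*p) - 1 = (p² + p*p) - 1 = (p² + p²) - 1 = 2*p² - 1 = -1 + 2*p²)
300*A(6 + (((-5 - 1) - 2) - 4)) = 300*(-1 + 2*(6 + (((-5 - 1) - 2) - 4))²) = 300*(-1 + 2*(6 + ((-6 - 2) - 4))²) = 300*(-1 + 2*(6 + (-8 - 4))²) = 300*(-1 + 2*(6 - 12)²) = 300*(-1 + 2*(-6)²) = 300*(-1 + 2*36) = 300*(-1 + 72) = 300*71 = 21300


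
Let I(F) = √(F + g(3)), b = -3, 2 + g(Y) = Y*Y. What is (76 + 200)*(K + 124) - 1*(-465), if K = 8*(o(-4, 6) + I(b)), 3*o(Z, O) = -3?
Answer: 36897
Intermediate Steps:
g(Y) = -2 + Y² (g(Y) = -2 + Y*Y = -2 + Y²)
o(Z, O) = -1 (o(Z, O) = (⅓)*(-3) = -1)
I(F) = √(7 + F) (I(F) = √(F + (-2 + 3²)) = √(F + (-2 + 9)) = √(F + 7) = √(7 + F))
K = 8 (K = 8*(-1 + √(7 - 3)) = 8*(-1 + √4) = 8*(-1 + 2) = 8*1 = 8)
(76 + 200)*(K + 124) - 1*(-465) = (76 + 200)*(8 + 124) - 1*(-465) = 276*132 + 465 = 36432 + 465 = 36897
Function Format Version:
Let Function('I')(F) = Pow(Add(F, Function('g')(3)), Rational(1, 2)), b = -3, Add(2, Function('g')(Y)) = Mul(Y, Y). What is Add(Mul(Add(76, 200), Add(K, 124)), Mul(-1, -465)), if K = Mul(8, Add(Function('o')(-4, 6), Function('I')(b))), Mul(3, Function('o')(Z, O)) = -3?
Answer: 36897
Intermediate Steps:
Function('g')(Y) = Add(-2, Pow(Y, 2)) (Function('g')(Y) = Add(-2, Mul(Y, Y)) = Add(-2, Pow(Y, 2)))
Function('o')(Z, O) = -1 (Function('o')(Z, O) = Mul(Rational(1, 3), -3) = -1)
Function('I')(F) = Pow(Add(7, F), Rational(1, 2)) (Function('I')(F) = Pow(Add(F, Add(-2, Pow(3, 2))), Rational(1, 2)) = Pow(Add(F, Add(-2, 9)), Rational(1, 2)) = Pow(Add(F, 7), Rational(1, 2)) = Pow(Add(7, F), Rational(1, 2)))
K = 8 (K = Mul(8, Add(-1, Pow(Add(7, -3), Rational(1, 2)))) = Mul(8, Add(-1, Pow(4, Rational(1, 2)))) = Mul(8, Add(-1, 2)) = Mul(8, 1) = 8)
Add(Mul(Add(76, 200), Add(K, 124)), Mul(-1, -465)) = Add(Mul(Add(76, 200), Add(8, 124)), Mul(-1, -465)) = Add(Mul(276, 132), 465) = Add(36432, 465) = 36897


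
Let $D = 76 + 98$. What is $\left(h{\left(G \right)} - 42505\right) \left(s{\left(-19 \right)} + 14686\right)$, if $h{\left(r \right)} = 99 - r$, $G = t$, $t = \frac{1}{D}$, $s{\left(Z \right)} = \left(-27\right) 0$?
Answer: $- \frac{54181390235}{87} \approx -6.2277 \cdot 10^{8}$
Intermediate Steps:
$D = 174$
$s{\left(Z \right)} = 0$
$t = \frac{1}{174} \approx 0.0057471$
$G = \frac{1}{174} \approx 0.0057471$
$\left(h{\left(G \right)} - 42505\right) \left(s{\left(-19 \right)} + 14686\right) = \left(\left(99 - \frac{1}{174}\right) - 42505\right) \left(0 + 14686\right) = \left(\left(99 - \frac{1}{174}\right) - 42505\right) 14686 = \left(\frac{17225}{174} - 42505\right) 14686 = \left(- \frac{7378645}{174}\right) 14686 = - \frac{54181390235}{87}$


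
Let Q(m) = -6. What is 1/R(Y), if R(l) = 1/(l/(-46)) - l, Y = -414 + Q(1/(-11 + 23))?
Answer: 210/88223 ≈ 0.0023803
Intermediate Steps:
Y = -420 (Y = -414 - 6 = -420)
R(l) = -l - 46/l (R(l) = 1/(l*(-1/46)) - l = 1/(-l/46) - l = -46/l - l = -l - 46/l)
1/R(Y) = 1/(-1*(-420) - 46/(-420)) = 1/(420 - 46*(-1/420)) = 1/(420 + 23/210) = 1/(88223/210) = 210/88223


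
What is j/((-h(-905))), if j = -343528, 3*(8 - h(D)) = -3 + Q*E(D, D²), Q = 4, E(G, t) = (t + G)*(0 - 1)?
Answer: 1030584/3272507 ≈ 0.31492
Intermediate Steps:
E(G, t) = -G - t (E(G, t) = (G + t)*(-1) = -G - t)
h(D) = 9 + 4*D/3 + 4*D²/3 (h(D) = 8 - (-3 + 4*(-D - D²))/3 = 8 - (-3 + (-4*D - 4*D²))/3 = 8 - (-3 - 4*D - 4*D²)/3 = 8 + (1 + 4*D/3 + 4*D²/3) = 9 + 4*D/3 + 4*D²/3)
j/((-h(-905))) = -343528*(-1/(9 + (4/3)*(-905) + (4/3)*(-905)²)) = -343528*(-1/(9 - 3620/3 + (4/3)*819025)) = -343528*(-1/(9 - 3620/3 + 3276100/3)) = -343528/((-1*3272507/3)) = -343528/(-3272507/3) = -343528*(-3/3272507) = 1030584/3272507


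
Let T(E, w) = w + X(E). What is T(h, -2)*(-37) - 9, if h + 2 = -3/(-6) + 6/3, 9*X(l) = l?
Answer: 1133/18 ≈ 62.944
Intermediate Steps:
X(l) = l/9
h = ½ (h = -2 + (-3/(-6) + 6/3) = -2 + (-3*(-⅙) + 6*(⅓)) = -2 + (½ + 2) = -2 + 5/2 = ½ ≈ 0.50000)
T(E, w) = w + E/9
T(h, -2)*(-37) - 9 = (-2 + (⅑)*(½))*(-37) - 9 = (-2 + 1/18)*(-37) - 9 = -35/18*(-37) - 9 = 1295/18 - 9 = 1133/18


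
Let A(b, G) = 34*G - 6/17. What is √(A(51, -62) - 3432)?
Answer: I*√1601162/17 ≈ 74.434*I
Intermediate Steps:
A(b, G) = -6/17 + 34*G (A(b, G) = 34*G - 6*1/17 = 34*G - 6/17 = -6/17 + 34*G)
√(A(51, -62) - 3432) = √((-6/17 + 34*(-62)) - 3432) = √((-6/17 - 2108) - 3432) = √(-35842/17 - 3432) = √(-94186/17) = I*√1601162/17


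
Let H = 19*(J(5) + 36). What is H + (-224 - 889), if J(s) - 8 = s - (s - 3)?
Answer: -220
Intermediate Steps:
J(s) = 11 (J(s) = 8 + (s - (s - 3)) = 8 + (s - (-3 + s)) = 8 + (s + (3 - s)) = 8 + 3 = 11)
H = 893 (H = 19*(11 + 36) = 19*47 = 893)
H + (-224 - 889) = 893 + (-224 - 889) = 893 - 1113 = -220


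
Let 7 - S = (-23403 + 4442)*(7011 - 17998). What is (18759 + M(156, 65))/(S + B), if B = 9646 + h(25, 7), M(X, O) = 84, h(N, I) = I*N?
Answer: -18843/208314679 ≈ -9.0454e-5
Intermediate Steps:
S = -208324500 (S = 7 - (-23403 + 4442)*(7011 - 17998) = 7 - (-18961)*(-10987) = 7 - 1*208324507 = 7 - 208324507 = -208324500)
B = 9821 (B = 9646 + 7*25 = 9646 + 175 = 9821)
(18759 + M(156, 65))/(S + B) = (18759 + 84)/(-208324500 + 9821) = 18843/(-208314679) = 18843*(-1/208314679) = -18843/208314679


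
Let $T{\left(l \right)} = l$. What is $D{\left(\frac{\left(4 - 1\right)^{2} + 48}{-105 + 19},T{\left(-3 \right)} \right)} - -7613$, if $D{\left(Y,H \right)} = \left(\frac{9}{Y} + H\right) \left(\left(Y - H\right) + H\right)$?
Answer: $\frac{655663}{86} \approx 7624.0$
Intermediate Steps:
$D{\left(Y,H \right)} = Y \left(H + \frac{9}{Y}\right)$ ($D{\left(Y,H \right)} = \left(H + \frac{9}{Y}\right) Y = Y \left(H + \frac{9}{Y}\right)$)
$D{\left(\frac{\left(4 - 1\right)^{2} + 48}{-105 + 19},T{\left(-3 \right)} \right)} - -7613 = \left(9 - 3 \frac{\left(4 - 1\right)^{2} + 48}{-105 + 19}\right) - -7613 = \left(9 - 3 \frac{3^{2} + 48}{-86}\right) + 7613 = \left(9 - 3 \left(9 + 48\right) \left(- \frac{1}{86}\right)\right) + 7613 = \left(9 - 3 \cdot 57 \left(- \frac{1}{86}\right)\right) + 7613 = \left(9 - - \frac{171}{86}\right) + 7613 = \left(9 + \frac{171}{86}\right) + 7613 = \frac{945}{86} + 7613 = \frac{655663}{86}$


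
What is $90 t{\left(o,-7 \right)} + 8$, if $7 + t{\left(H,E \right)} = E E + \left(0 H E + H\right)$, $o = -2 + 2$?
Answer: $3788$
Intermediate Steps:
$o = 0$
$t{\left(H,E \right)} = -7 + H + E^{2}$ ($t{\left(H,E \right)} = -7 + \left(E E + \left(0 H E + H\right)\right) = -7 + \left(E^{2} + \left(0 E + H\right)\right) = -7 + \left(E^{2} + \left(0 + H\right)\right) = -7 + \left(E^{2} + H\right) = -7 + \left(H + E^{2}\right) = -7 + H + E^{2}$)
$90 t{\left(o,-7 \right)} + 8 = 90 \left(-7 + 0 + \left(-7\right)^{2}\right) + 8 = 90 \left(-7 + 0 + 49\right) + 8 = 90 \cdot 42 + 8 = 3780 + 8 = 3788$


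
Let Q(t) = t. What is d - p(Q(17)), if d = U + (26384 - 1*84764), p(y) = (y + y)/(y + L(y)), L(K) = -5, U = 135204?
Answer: 460927/6 ≈ 76821.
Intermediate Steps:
p(y) = 2*y/(-5 + y) (p(y) = (y + y)/(y - 5) = (2*y)/(-5 + y) = 2*y/(-5 + y))
d = 76824 (d = 135204 + (26384 - 1*84764) = 135204 + (26384 - 84764) = 135204 - 58380 = 76824)
d - p(Q(17)) = 76824 - 2*17/(-5 + 17) = 76824 - 2*17/12 = 76824 - 1*17/6 = 76824 - 17/6 = 460927/6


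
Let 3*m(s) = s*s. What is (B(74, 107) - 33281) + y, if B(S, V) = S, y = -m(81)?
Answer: -35394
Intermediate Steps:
m(s) = s²/3 (m(s) = (s*s)/3 = s²/3)
y = -2187 (y = -81²/3 = -6561/3 = -1*2187 = -2187)
(B(74, 107) - 33281) + y = (74 - 33281) - 2187 = -33207 - 2187 = -35394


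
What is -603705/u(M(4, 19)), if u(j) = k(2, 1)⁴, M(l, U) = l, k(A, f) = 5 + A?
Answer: -603705/2401 ≈ -251.44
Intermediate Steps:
u(j) = 2401 (u(j) = (5 + 2)⁴ = 7⁴ = 2401)
-603705/u(M(4, 19)) = -603705/2401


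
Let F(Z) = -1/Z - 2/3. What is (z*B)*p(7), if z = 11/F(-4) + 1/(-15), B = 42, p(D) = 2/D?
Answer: -1588/5 ≈ -317.60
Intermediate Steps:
F(Z) = -⅔ - 1/Z (F(Z) = -1/Z - 2*⅓ = -1/Z - ⅔ = -⅔ - 1/Z)
z = -397/15 (z = 11/(-⅔ - 1/(-4)) + 1/(-15) = 11/(-⅔ - 1*(-¼)) + 1*(-1/15) = 11/(-⅔ + ¼) - 1/15 = 11/(-5/12) - 1/15 = 11*(-12/5) - 1/15 = -132/5 - 1/15 = -397/15 ≈ -26.467)
(z*B)*p(7) = (-397/15*42)*(2/7) = -11116/(5*7) = -5558/5*2/7 = -1588/5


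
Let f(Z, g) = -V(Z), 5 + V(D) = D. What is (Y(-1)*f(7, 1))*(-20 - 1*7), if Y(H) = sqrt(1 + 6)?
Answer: 54*sqrt(7) ≈ 142.87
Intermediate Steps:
V(D) = -5 + D
Y(H) = sqrt(7)
f(Z, g) = 5 - Z (f(Z, g) = -(-5 + Z) = 5 - Z)
(Y(-1)*f(7, 1))*(-20 - 1*7) = (sqrt(7)*(5 - 1*7))*(-20 - 1*7) = (sqrt(7)*(5 - 7))*(-20 - 7) = (sqrt(7)*(-2))*(-27) = -2*sqrt(7)*(-27) = 54*sqrt(7)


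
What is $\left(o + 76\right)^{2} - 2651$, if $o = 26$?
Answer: $7753$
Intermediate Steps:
$\left(o + 76\right)^{2} - 2651 = \left(26 + 76\right)^{2} - 2651 = 102^{2} - 2651 = 10404 - 2651 = 7753$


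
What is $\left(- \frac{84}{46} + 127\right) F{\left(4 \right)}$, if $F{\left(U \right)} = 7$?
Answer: $\frac{20153}{23} \approx 876.22$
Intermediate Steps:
$\left(- \frac{84}{46} + 127\right) F{\left(4 \right)} = \left(- \frac{84}{46} + 127\right) 7 = \left(\left(-84\right) \frac{1}{46} + 127\right) 7 = \left(- \frac{42}{23} + 127\right) 7 = \frac{2879}{23} \cdot 7 = \frac{20153}{23}$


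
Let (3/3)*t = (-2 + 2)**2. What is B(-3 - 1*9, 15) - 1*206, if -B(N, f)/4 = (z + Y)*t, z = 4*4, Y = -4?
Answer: -206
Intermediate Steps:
z = 16
t = 0 (t = (-2 + 2)**2 = 0**2 = 0)
B(N, f) = 0 (B(N, f) = -4*(16 - 4)*0 = -48*0 = -4*0 = 0)
B(-3 - 1*9, 15) - 1*206 = 0 - 1*206 = 0 - 206 = -206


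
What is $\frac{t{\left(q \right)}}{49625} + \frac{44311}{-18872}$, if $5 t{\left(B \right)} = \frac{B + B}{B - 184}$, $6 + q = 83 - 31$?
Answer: $- \frac{32984038369}{14047845000} \approx -2.348$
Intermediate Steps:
$q = 46$ ($q = -6 + \left(83 - 31\right) = -6 + 52 = 46$)
$t{\left(B \right)} = \frac{2 B}{5 \left(-184 + B\right)}$ ($t{\left(B \right)} = \frac{\left(B + B\right) \frac{1}{B - 184}}{5} = \frac{2 B \frac{1}{-184 + B}}{5} = \frac{2 B}{5 \left(-184 + B\right)}$)
$\frac{t{\left(q \right)}}{49625} + \frac{44311}{-18872} = \frac{\frac{2}{5} \cdot 46 \frac{1}{-184 + 46}}{49625} + \frac{44311}{-18872} = \frac{2}{5} \cdot 46 \frac{1}{-138} \cdot \frac{1}{49625} + 44311 \left(- \frac{1}{18872}\right) = \frac{2}{5} \cdot 46 \left(- \frac{1}{138}\right) \frac{1}{49625} - \frac{44311}{18872} = \left(- \frac{2}{15}\right) \frac{1}{49625} - \frac{44311}{18872} = - \frac{2}{744375} - \frac{44311}{18872} = - \frac{32984038369}{14047845000}$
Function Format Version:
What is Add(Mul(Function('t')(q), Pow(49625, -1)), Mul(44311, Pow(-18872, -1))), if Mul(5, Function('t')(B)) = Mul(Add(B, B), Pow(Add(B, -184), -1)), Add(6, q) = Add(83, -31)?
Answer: Rational(-32984038369, 14047845000) ≈ -2.3480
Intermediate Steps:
q = 46 (q = Add(-6, Add(83, -31)) = Add(-6, 52) = 46)
Function('t')(B) = Mul(Rational(2, 5), B, Pow(Add(-184, B), -1)) (Function('t')(B) = Mul(Rational(1, 5), Mul(Add(B, B), Pow(Add(B, -184), -1))) = Mul(Rational(1, 5), Mul(Mul(2, B), Pow(Add(-184, B), -1))) = Mul(Rational(1, 5), Mul(2, B, Pow(Add(-184, B), -1))) = Mul(Rational(2, 5), B, Pow(Add(-184, B), -1)))
Add(Mul(Function('t')(q), Pow(49625, -1)), Mul(44311, Pow(-18872, -1))) = Add(Mul(Mul(Rational(2, 5), 46, Pow(Add(-184, 46), -1)), Pow(49625, -1)), Mul(44311, Pow(-18872, -1))) = Add(Mul(Mul(Rational(2, 5), 46, Pow(-138, -1)), Rational(1, 49625)), Mul(44311, Rational(-1, 18872))) = Add(Mul(Mul(Rational(2, 5), 46, Rational(-1, 138)), Rational(1, 49625)), Rational(-44311, 18872)) = Add(Mul(Rational(-2, 15), Rational(1, 49625)), Rational(-44311, 18872)) = Add(Rational(-2, 744375), Rational(-44311, 18872)) = Rational(-32984038369, 14047845000)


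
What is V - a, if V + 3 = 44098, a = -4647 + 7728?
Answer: 41014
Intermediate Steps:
a = 3081
V = 44095 (V = -3 + 44098 = 44095)
V - a = 44095 - 1*3081 = 44095 - 3081 = 41014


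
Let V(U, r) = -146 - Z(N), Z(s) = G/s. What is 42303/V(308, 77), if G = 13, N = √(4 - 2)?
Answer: -12352476/42463 + 549939*√2/42463 ≈ -272.58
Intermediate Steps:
N = √2 ≈ 1.4142
Z(s) = 13/s
V(U, r) = -146 - 13*√2/2 (V(U, r) = -146 - 13/(√2) = -146 - 13*√2/2)
42303/V(308, 77) = 42303/(-146 - 13*√2/2)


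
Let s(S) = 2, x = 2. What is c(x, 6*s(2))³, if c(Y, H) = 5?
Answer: 125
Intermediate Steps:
c(x, 6*s(2))³ = 5³ = 125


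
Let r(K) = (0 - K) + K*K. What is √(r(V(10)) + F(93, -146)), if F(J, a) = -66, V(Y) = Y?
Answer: 2*√6 ≈ 4.8990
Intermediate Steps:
r(K) = K² - K (r(K) = -K + K² = K² - K)
√(r(V(10)) + F(93, -146)) = √(10*(-1 + 10) - 66) = √(10*9 - 66) = √(90 - 66) = √24 = 2*√6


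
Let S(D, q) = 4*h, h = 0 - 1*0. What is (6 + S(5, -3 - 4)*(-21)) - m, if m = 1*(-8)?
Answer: 14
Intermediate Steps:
h = 0 (h = 0 + 0 = 0)
S(D, q) = 0 (S(D, q) = 4*0 = 0)
m = -8
(6 + S(5, -3 - 4)*(-21)) - m = (6 + 0*(-21)) - 1*(-8) = (6 + 0) + 8 = 6 + 8 = 14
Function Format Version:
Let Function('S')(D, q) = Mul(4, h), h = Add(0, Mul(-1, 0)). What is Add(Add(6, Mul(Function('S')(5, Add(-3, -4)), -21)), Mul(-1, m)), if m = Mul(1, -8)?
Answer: 14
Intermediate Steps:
h = 0 (h = Add(0, 0) = 0)
Function('S')(D, q) = 0 (Function('S')(D, q) = Mul(4, 0) = 0)
m = -8
Add(Add(6, Mul(Function('S')(5, Add(-3, -4)), -21)), Mul(-1, m)) = Add(Add(6, Mul(0, -21)), Mul(-1, -8)) = Add(Add(6, 0), 8) = Add(6, 8) = 14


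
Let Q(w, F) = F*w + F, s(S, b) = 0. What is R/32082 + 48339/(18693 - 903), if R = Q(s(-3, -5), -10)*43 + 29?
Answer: 128639834/47561565 ≈ 2.7047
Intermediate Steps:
Q(w, F) = F + F*w
R = -401 (R = -10*(1 + 0)*43 + 29 = -10*1*43 + 29 = -10*43 + 29 = -430 + 29 = -401)
R/32082 + 48339/(18693 - 903) = -401/32082 + 48339/(18693 - 903) = -401*1/32082 + 48339/17790 = -401/32082 + 48339*(1/17790) = -401/32082 + 16113/5930 = 128639834/47561565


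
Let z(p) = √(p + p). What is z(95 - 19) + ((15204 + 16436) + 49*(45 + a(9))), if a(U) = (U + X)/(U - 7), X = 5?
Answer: 34188 + 2*√38 ≈ 34200.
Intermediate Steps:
a(U) = (5 + U)/(-7 + U) (a(U) = (U + 5)/(U - 7) = (5 + U)/(-7 + U))
z(p) = √2*√p (z(p) = √(2*p) = √2*√p)
z(95 - 19) + ((15204 + 16436) + 49*(45 + a(9))) = √2*√(95 - 19) + ((15204 + 16436) + 49*(45 + (5 + 9)/(-7 + 9))) = √2*√76 + (31640 + 49*(45 + 14/2)) = √2*(2*√19) + (31640 + 49*(45 + (½)*14)) = 2*√38 + (31640 + 49*(45 + 7)) = 2*√38 + (31640 + 49*52) = 2*√38 + (31640 + 2548) = 2*√38 + 34188 = 34188 + 2*√38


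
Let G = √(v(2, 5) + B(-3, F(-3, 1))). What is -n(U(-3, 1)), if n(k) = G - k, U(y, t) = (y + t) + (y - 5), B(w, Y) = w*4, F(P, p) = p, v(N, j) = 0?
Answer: -10 - 2*I*√3 ≈ -10.0 - 3.4641*I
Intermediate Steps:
B(w, Y) = 4*w
U(y, t) = -5 + t + 2*y (U(y, t) = (t + y) + (-5 + y) = -5 + t + 2*y)
G = 2*I*√3 (G = √(0 + 4*(-3)) = √(0 - 12) = √(-12) = 2*I*√3 ≈ 3.4641*I)
n(k) = -k + 2*I*√3 (n(k) = 2*I*√3 - k = -k + 2*I*√3)
-n(U(-3, 1)) = -(-(-5 + 1 + 2*(-3)) + 2*I*√3) = -(-(-5 + 1 - 6) + 2*I*√3) = -(-1*(-10) + 2*I*√3) = -(10 + 2*I*√3) = -10 - 2*I*√3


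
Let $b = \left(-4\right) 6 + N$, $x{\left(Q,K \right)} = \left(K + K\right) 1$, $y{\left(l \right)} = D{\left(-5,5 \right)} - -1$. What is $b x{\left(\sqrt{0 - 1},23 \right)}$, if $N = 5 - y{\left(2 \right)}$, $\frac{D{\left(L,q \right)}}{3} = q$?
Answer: $-1610$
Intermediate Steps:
$D{\left(L,q \right)} = 3 q$
$y{\left(l \right)} = 16$ ($y{\left(l \right)} = 3 \cdot 5 - -1 = 15 + 1 = 16$)
$N = -11$ ($N = 5 - 16 = -11$)
$x{\left(Q,K \right)} = 2 K$ ($x{\left(Q,K \right)} = 2 K 1 = 2 K$)
$b = -35$ ($b = \left(-4\right) 6 - 11 = -24 - 11 = -35$)
$b x{\left(\sqrt{0 - 1},23 \right)} = - 35 \cdot 2 \cdot 23 = \left(-35\right) 46 = -1610$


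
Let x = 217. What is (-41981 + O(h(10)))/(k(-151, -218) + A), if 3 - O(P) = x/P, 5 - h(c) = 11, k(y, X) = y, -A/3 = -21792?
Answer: -251651/391350 ≈ -0.64303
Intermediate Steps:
A = 65376 (A = -3*(-21792) = 65376)
h(c) = -6 (h(c) = 5 - 1*11 = 5 - 11 = -6)
O(P) = 3 - 217/P
(-41981 + O(h(10)))/(k(-151, -218) + A) = (-41981 + (3 - 217/(-6)))/(-151 + 65376) = (-41981 + (3 - 217*(-1/6)))/65225 = (-41981 + (3 + 217/6))*(1/65225) = (-41981 + 235/6)*(1/65225) = -251651/6*1/65225 = -251651/391350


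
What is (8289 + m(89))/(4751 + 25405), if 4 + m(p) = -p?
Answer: 683/2513 ≈ 0.27179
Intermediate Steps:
m(p) = -4 - p
(8289 + m(89))/(4751 + 25405) = (8289 + (-4 - 1*89))/(4751 + 25405) = (8289 + (-4 - 89))/30156 = (8289 - 93)*(1/30156) = 8196*(1/30156) = 683/2513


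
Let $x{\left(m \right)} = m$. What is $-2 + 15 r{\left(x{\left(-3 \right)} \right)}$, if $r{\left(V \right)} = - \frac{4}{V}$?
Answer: $18$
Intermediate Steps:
$-2 + 15 r{\left(x{\left(-3 \right)} \right)} = -2 + 15 \left(- \frac{4}{-3}\right) = -2 + 15 \left(\left(-4\right) \left(- \frac{1}{3}\right)\right) = -2 + 15 \cdot \frac{4}{3} = -2 + 20 = 18$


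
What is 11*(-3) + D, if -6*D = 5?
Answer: -203/6 ≈ -33.833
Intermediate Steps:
D = -5/6 (D = -1/6*5 = -5/6 ≈ -0.83333)
11*(-3) + D = 11*(-3) - 5/6 = -33 - 5/6 = -203/6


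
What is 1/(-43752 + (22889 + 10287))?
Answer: -1/10576 ≈ -9.4554e-5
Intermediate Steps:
1/(-43752 + (22889 + 10287)) = 1/(-43752 + 33176) = 1/(-10576) = -1/10576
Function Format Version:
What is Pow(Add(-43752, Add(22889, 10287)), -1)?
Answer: Rational(-1, 10576) ≈ -9.4554e-5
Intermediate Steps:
Pow(Add(-43752, Add(22889, 10287)), -1) = Pow(Add(-43752, 33176), -1) = Pow(-10576, -1) = Rational(-1, 10576)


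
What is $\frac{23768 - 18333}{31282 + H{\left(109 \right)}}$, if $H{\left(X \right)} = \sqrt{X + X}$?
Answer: $\frac{85008835}{489281653} - \frac{5435 \sqrt{218}}{978563306} \approx 0.17366$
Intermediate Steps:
$H{\left(X \right)} = \sqrt{2} \sqrt{X}$ ($H{\left(X \right)} = \sqrt{2 X} = \sqrt{2} \sqrt{X}$)
$\frac{23768 - 18333}{31282 + H{\left(109 \right)}} = \frac{23768 - 18333}{31282 + \sqrt{2} \sqrt{109}} = \frac{5435}{31282 + \sqrt{218}}$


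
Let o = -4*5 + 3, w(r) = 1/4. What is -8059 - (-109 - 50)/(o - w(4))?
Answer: -185569/23 ≈ -8068.2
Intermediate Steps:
w(r) = ¼
o = -17 (o = -20 + 3 = -17)
-8059 - (-109 - 50)/(o - w(4)) = -8059 - (-109 - 50)/(-17 - 1*¼) = -8059 - (-159)/(-17 - ¼) = -8059 - (-159)/(-69/4) = -8059 - (-159)*(-4)/69 = -8059 - 1*212/23 = -8059 - 212/23 = -185569/23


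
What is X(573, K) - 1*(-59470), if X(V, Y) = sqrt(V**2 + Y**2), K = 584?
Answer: 59470 + sqrt(669385) ≈ 60288.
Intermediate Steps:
X(573, K) - 1*(-59470) = sqrt(573**2 + 584**2) - 1*(-59470) = sqrt(328329 + 341056) + 59470 = sqrt(669385) + 59470 = 59470 + sqrt(669385)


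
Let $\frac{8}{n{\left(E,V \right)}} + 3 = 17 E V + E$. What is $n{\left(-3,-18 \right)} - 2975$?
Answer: $- \frac{339149}{114} \approx -2975.0$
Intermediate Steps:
$n{\left(E,V \right)} = \frac{8}{-3 + E + 17 E V}$ ($n{\left(E,V \right)} = \frac{8}{-3 + \left(17 E V + E\right)} = \frac{8}{-3 + \left(E + 17 E V\right)} = \frac{8}{-3 + E + 17 E V}$)
$n{\left(-3,-18 \right)} - 2975 = \frac{8}{-3 - 3 + 17 \left(-3\right) \left(-18\right)} - 2975 = \frac{8}{-3 - 3 + 918} - 2975 = \frac{8}{912} - 2975 = 8 \cdot \frac{1}{912} - 2975 = \frac{1}{114} - 2975 = - \frac{339149}{114}$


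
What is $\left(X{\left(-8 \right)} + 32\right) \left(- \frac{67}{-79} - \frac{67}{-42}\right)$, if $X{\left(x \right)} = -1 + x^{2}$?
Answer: $\frac{770165}{3318} \approx 232.12$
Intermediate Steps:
$\left(X{\left(-8 \right)} + 32\right) \left(- \frac{67}{-79} - \frac{67}{-42}\right) = \left(\left(-1 + \left(-8\right)^{2}\right) + 32\right) \left(- \frac{67}{-79} - \frac{67}{-42}\right) = \left(\left(-1 + 64\right) + 32\right) \left(\left(-67\right) \left(- \frac{1}{79}\right) - - \frac{67}{42}\right) = \left(63 + 32\right) \left(\frac{67}{79} + \frac{67}{42}\right) = 95 \cdot \frac{8107}{3318} = \frac{770165}{3318}$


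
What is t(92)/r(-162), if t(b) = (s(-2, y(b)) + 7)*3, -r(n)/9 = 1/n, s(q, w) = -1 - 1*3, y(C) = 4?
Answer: 162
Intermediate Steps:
s(q, w) = -4 (s(q, w) = -1 - 3 = -4)
r(n) = -9/n
t(b) = 9 (t(b) = (-4 + 7)*3 = 3*3 = 9)
t(92)/r(-162) = 9/((-9/(-162))) = 9/((-9*(-1/162))) = 9/(1/18) = 9*18 = 162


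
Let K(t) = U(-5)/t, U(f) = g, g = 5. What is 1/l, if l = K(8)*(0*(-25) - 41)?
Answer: -8/205 ≈ -0.039024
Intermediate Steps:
U(f) = 5
K(t) = 5/t
l = -205/8 (l = (5/8)*(0*(-25) - 41) = (5*(⅛))*(0 - 41) = (5/8)*(-41) = -205/8 ≈ -25.625)
1/l = 1/(-205/8) = -8/205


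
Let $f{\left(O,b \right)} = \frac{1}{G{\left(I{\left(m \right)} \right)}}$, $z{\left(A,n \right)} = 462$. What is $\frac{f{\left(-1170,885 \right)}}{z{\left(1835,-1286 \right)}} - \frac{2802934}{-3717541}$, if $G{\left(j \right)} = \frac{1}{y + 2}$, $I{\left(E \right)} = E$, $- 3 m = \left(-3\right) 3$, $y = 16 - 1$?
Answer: $\frac{1358153705}{1717503942} \approx 0.79077$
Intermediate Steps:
$y = 15$ ($y = 16 - 1 = 15$)
$m = 3$ ($m = - \frac{\left(-3\right) 3}{3} = \left(- \frac{1}{3}\right) \left(-9\right) = 3$)
$G{\left(j \right)} = \frac{1}{17}$ ($G{\left(j \right)} = \frac{1}{15 + 2} = \frac{1}{17}$)
$f{\left(O,b \right)} = 17$ ($f{\left(O,b \right)} = \frac{1}{\frac{1}{17}} = 17$)
$\frac{f{\left(-1170,885 \right)}}{z{\left(1835,-1286 \right)}} - \frac{2802934}{-3717541} = \frac{17}{462} - \frac{2802934}{-3717541} = 17 \cdot \frac{1}{462} - - \frac{2802934}{3717541} = \frac{17}{462} + \frac{2802934}{3717541} = \frac{1358153705}{1717503942}$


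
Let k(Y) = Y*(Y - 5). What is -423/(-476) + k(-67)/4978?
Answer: 2200959/1184764 ≈ 1.8577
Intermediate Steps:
k(Y) = Y*(-5 + Y)
-423/(-476) + k(-67)/4978 = -423/(-476) - 67*(-5 - 67)/4978 = -423*(-1/476) - 67*(-72)*(1/4978) = 423/476 + 4824*(1/4978) = 423/476 + 2412/2489 = 2200959/1184764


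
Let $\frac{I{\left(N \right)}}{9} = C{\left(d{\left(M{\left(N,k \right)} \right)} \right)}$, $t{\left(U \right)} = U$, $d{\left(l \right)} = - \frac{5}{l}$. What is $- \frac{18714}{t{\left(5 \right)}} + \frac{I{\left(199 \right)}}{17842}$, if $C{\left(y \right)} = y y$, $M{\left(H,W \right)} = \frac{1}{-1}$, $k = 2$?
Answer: $- \frac{333894063}{89210} \approx -3742.8$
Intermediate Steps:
$M{\left(H,W \right)} = -1$
$C{\left(y \right)} = y^{2}$
$I{\left(N \right)} = 225$ ($I{\left(N \right)} = 9 \left(- \frac{5}{-1}\right)^{2} = 9 \left(\left(-5\right) \left(-1\right)\right)^{2} = 9 \cdot 5^{2} = 9 \cdot 25 = 225$)
$- \frac{18714}{t{\left(5 \right)}} + \frac{I{\left(199 \right)}}{17842} = - \frac{18714}{5} + \frac{225}{17842} = - \frac{333894063}{89210}$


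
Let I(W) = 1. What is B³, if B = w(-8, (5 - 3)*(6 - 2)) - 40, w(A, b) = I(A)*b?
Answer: -32768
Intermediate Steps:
w(A, b) = b (w(A, b) = 1*b = b)
B = -32 (B = (5 - 3)*(6 - 2) - 40 = 2*4 - 40 = 8 - 40 = -32)
B³ = (-32)³ = -32768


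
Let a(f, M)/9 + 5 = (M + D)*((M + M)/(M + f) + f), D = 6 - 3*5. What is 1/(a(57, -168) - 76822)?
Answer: -37/6382132 ≈ -5.7974e-6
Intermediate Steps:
D = -9 (D = 6 - 15 = -9)
a(f, M) = -45 + 9*(-9 + M)*(f + 2*M/(M + f)) (a(f, M) = -45 + 9*((M - 9)*((M + M)/(M + f) + f)) = -45 + 9*((-9 + M)*((2*M)/(M + f) + f)) = -45 + 9*((-9 + M)*(2*M/(M + f) + f)) = -45 + 9*((-9 + M)*(f + 2*M/(M + f))) = -45 + 9*(-9 + M)*(f + 2*M/(M + f)))
1/(a(57, -168) - 76822) = 1/(9*(-23*(-168) - 9*57² - 5*57 + 2*(-168)² - 168*57² + 57*(-168)² - 9*(-168)*57)/(-168 + 57) - 76822) = 1/(9*(3864 - 9*3249 - 285 + 2*28224 - 168*3249 + 57*28224 + 86184)/(-111) - 76822) = 1/(9*(-1/111)*(3864 - 29241 - 285 + 56448 - 545832 + 1608768 + 86184) - 76822) = 1/(9*(-1/111)*1179906 - 76822) = 1/(-3539718/37 - 76822) = 1/(-6382132/37) = -37/6382132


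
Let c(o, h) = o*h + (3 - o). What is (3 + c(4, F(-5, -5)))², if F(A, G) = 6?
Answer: 676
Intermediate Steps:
c(o, h) = 3 - o + h*o (c(o, h) = h*o + (3 - o) = 3 - o + h*o)
(3 + c(4, F(-5, -5)))² = (3 + (3 - 1*4 + 6*4))² = (3 + (3 - 4 + 24))² = (3 + 23)² = 26² = 676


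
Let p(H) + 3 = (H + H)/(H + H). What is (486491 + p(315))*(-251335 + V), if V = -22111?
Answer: -133028471094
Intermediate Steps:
p(H) = -2 (p(H) = -3 + (H + H)/(H + H) = -3 + (2*H)/((2*H)) = -3 + (2*H)*(1/(2*H)) = -3 + 1 = -2)
(486491 + p(315))*(-251335 + V) = (486491 - 2)*(-251335 - 22111) = 486489*(-273446) = -133028471094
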